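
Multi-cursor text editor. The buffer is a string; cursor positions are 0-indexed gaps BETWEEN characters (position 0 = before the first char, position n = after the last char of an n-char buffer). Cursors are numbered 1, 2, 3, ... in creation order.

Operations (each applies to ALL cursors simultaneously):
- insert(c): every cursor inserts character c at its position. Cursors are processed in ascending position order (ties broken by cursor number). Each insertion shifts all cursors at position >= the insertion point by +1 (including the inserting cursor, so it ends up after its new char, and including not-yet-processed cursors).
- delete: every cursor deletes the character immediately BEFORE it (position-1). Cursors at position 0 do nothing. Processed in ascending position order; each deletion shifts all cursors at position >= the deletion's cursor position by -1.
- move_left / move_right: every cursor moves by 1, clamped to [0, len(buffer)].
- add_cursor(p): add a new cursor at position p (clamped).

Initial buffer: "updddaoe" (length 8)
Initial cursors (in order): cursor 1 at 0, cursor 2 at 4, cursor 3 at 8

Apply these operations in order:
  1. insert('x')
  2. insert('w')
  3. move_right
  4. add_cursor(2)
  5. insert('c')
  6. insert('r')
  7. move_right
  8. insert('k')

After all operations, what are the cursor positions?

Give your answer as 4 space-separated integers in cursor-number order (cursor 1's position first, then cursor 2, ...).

Answer: 10 19 26 6

Derivation:
After op 1 (insert('x')): buffer="xupddxdaoex" (len 11), cursors c1@1 c2@6 c3@11, authorship 1....2....3
After op 2 (insert('w')): buffer="xwupddxwdaoexw" (len 14), cursors c1@2 c2@8 c3@14, authorship 11....22....33
After op 3 (move_right): buffer="xwupddxwdaoexw" (len 14), cursors c1@3 c2@9 c3@14, authorship 11....22....33
After op 4 (add_cursor(2)): buffer="xwupddxwdaoexw" (len 14), cursors c4@2 c1@3 c2@9 c3@14, authorship 11....22....33
After op 5 (insert('c')): buffer="xwcucpddxwdcaoexwc" (len 18), cursors c4@3 c1@5 c2@12 c3@18, authorship 114.1...22.2...333
After op 6 (insert('r')): buffer="xwcrucrpddxwdcraoexwcr" (len 22), cursors c4@4 c1@7 c2@15 c3@22, authorship 1144.11...22.22...3333
After op 7 (move_right): buffer="xwcrucrpddxwdcraoexwcr" (len 22), cursors c4@5 c1@8 c2@16 c3@22, authorship 1144.11...22.22...3333
After op 8 (insert('k')): buffer="xwcrukcrpkddxwdcrakoexwcrk" (len 26), cursors c4@6 c1@10 c2@19 c3@26, authorship 1144.411.1..22.22.2..33333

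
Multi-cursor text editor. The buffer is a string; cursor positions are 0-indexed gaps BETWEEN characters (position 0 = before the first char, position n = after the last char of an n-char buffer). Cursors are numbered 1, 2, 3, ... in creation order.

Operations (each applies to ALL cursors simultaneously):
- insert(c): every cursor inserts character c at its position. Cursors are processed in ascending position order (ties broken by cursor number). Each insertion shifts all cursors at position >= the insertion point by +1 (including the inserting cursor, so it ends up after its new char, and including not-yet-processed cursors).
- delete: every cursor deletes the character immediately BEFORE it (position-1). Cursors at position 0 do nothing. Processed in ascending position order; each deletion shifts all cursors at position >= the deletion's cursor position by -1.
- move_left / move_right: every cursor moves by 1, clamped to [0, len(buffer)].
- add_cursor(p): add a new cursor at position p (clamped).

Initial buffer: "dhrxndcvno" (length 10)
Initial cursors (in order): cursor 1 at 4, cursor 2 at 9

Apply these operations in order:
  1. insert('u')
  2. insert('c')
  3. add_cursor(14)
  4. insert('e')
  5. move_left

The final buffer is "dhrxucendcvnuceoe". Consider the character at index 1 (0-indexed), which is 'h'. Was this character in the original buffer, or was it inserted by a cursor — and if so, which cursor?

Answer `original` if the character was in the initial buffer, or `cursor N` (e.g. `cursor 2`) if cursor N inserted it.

Answer: original

Derivation:
After op 1 (insert('u')): buffer="dhrxundcvnuo" (len 12), cursors c1@5 c2@11, authorship ....1.....2.
After op 2 (insert('c')): buffer="dhrxucndcvnuco" (len 14), cursors c1@6 c2@13, authorship ....11.....22.
After op 3 (add_cursor(14)): buffer="dhrxucndcvnuco" (len 14), cursors c1@6 c2@13 c3@14, authorship ....11.....22.
After op 4 (insert('e')): buffer="dhrxucendcvnuceoe" (len 17), cursors c1@7 c2@15 c3@17, authorship ....111.....222.3
After op 5 (move_left): buffer="dhrxucendcvnuceoe" (len 17), cursors c1@6 c2@14 c3@16, authorship ....111.....222.3
Authorship (.=original, N=cursor N): . . . . 1 1 1 . . . . . 2 2 2 . 3
Index 1: author = original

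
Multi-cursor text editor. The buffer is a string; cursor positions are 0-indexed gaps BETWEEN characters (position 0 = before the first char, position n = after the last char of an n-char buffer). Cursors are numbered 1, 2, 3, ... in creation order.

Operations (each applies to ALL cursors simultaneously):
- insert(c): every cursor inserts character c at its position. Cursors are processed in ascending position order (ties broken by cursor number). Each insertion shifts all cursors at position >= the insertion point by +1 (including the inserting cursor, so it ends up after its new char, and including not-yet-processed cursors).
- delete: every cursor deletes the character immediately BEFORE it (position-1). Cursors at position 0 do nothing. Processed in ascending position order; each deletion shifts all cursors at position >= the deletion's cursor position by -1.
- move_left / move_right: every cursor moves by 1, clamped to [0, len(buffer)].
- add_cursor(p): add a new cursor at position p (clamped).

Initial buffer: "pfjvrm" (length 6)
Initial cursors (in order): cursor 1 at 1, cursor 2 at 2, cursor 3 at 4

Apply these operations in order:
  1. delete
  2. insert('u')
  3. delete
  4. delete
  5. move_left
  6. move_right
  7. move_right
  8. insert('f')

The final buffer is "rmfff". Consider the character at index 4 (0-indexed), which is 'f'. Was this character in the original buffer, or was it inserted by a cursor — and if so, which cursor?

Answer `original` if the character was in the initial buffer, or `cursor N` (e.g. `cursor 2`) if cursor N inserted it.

Answer: cursor 3

Derivation:
After op 1 (delete): buffer="jrm" (len 3), cursors c1@0 c2@0 c3@1, authorship ...
After op 2 (insert('u')): buffer="uujurm" (len 6), cursors c1@2 c2@2 c3@4, authorship 12.3..
After op 3 (delete): buffer="jrm" (len 3), cursors c1@0 c2@0 c3@1, authorship ...
After op 4 (delete): buffer="rm" (len 2), cursors c1@0 c2@0 c3@0, authorship ..
After op 5 (move_left): buffer="rm" (len 2), cursors c1@0 c2@0 c3@0, authorship ..
After op 6 (move_right): buffer="rm" (len 2), cursors c1@1 c2@1 c3@1, authorship ..
After op 7 (move_right): buffer="rm" (len 2), cursors c1@2 c2@2 c3@2, authorship ..
After op 8 (insert('f')): buffer="rmfff" (len 5), cursors c1@5 c2@5 c3@5, authorship ..123
Authorship (.=original, N=cursor N): . . 1 2 3
Index 4: author = 3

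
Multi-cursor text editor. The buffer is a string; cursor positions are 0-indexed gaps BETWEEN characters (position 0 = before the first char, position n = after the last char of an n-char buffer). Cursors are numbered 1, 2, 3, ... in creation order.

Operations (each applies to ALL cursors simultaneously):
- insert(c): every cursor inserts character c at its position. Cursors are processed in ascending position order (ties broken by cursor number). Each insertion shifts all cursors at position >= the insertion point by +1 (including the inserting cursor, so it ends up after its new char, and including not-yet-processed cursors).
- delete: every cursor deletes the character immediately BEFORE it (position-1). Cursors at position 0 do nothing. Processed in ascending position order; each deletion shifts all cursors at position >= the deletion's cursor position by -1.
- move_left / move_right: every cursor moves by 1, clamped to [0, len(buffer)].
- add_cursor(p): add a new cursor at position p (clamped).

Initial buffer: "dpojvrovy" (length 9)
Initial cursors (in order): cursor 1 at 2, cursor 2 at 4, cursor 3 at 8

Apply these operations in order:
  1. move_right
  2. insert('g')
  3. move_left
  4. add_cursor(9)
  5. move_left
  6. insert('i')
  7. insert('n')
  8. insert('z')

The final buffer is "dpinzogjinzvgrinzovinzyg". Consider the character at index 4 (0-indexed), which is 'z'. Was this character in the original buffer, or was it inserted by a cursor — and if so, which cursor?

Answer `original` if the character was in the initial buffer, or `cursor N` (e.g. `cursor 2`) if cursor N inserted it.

After op 1 (move_right): buffer="dpojvrovy" (len 9), cursors c1@3 c2@5 c3@9, authorship .........
After op 2 (insert('g')): buffer="dpogjvgrovyg" (len 12), cursors c1@4 c2@7 c3@12, authorship ...1..2....3
After op 3 (move_left): buffer="dpogjvgrovyg" (len 12), cursors c1@3 c2@6 c3@11, authorship ...1..2....3
After op 4 (add_cursor(9)): buffer="dpogjvgrovyg" (len 12), cursors c1@3 c2@6 c4@9 c3@11, authorship ...1..2....3
After op 5 (move_left): buffer="dpogjvgrovyg" (len 12), cursors c1@2 c2@5 c4@8 c3@10, authorship ...1..2....3
After op 6 (insert('i')): buffer="dpiogjivgrioviyg" (len 16), cursors c1@3 c2@7 c4@11 c3@14, authorship ..1.1.2.2.4..3.3
After op 7 (insert('n')): buffer="dpinogjinvgrinovinyg" (len 20), cursors c1@4 c2@9 c4@14 c3@18, authorship ..11.1.22.2.44..33.3
After op 8 (insert('z')): buffer="dpinzogjinzvgrinzovinzyg" (len 24), cursors c1@5 c2@11 c4@17 c3@22, authorship ..111.1.222.2.444..333.3
Authorship (.=original, N=cursor N): . . 1 1 1 . 1 . 2 2 2 . 2 . 4 4 4 . . 3 3 3 . 3
Index 4: author = 1

Answer: cursor 1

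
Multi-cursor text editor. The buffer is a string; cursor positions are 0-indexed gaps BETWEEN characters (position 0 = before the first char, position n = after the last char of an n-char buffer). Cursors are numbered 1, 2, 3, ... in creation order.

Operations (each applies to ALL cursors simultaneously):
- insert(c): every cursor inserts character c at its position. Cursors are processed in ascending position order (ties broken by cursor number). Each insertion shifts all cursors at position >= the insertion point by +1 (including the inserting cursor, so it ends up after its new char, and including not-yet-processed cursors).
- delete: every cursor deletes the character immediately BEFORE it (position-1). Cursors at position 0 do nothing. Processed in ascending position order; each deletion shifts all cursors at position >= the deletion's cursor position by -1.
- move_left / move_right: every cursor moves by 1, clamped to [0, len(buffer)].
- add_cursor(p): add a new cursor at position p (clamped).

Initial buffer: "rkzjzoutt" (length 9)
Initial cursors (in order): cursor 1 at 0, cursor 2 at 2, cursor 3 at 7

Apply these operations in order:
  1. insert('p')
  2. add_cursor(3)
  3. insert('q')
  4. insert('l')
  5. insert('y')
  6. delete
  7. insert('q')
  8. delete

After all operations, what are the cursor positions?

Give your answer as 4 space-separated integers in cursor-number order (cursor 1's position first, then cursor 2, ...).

Answer: 3 10 18 7

Derivation:
After op 1 (insert('p')): buffer="prkpzjzouptt" (len 12), cursors c1@1 c2@4 c3@10, authorship 1..2.....3..
After op 2 (add_cursor(3)): buffer="prkpzjzouptt" (len 12), cursors c1@1 c4@3 c2@4 c3@10, authorship 1..2.....3..
After op 3 (insert('q')): buffer="pqrkqpqzjzoupqtt" (len 16), cursors c1@2 c4@5 c2@7 c3@14, authorship 11..422.....33..
After op 4 (insert('l')): buffer="pqlrkqlpqlzjzoupqltt" (len 20), cursors c1@3 c4@7 c2@10 c3@18, authorship 111..44222.....333..
After op 5 (insert('y')): buffer="pqlyrkqlypqlyzjzoupqlytt" (len 24), cursors c1@4 c4@9 c2@13 c3@22, authorship 1111..4442222.....3333..
After op 6 (delete): buffer="pqlrkqlpqlzjzoupqltt" (len 20), cursors c1@3 c4@7 c2@10 c3@18, authorship 111..44222.....333..
After op 7 (insert('q')): buffer="pqlqrkqlqpqlqzjzoupqlqtt" (len 24), cursors c1@4 c4@9 c2@13 c3@22, authorship 1111..4442222.....3333..
After op 8 (delete): buffer="pqlrkqlpqlzjzoupqltt" (len 20), cursors c1@3 c4@7 c2@10 c3@18, authorship 111..44222.....333..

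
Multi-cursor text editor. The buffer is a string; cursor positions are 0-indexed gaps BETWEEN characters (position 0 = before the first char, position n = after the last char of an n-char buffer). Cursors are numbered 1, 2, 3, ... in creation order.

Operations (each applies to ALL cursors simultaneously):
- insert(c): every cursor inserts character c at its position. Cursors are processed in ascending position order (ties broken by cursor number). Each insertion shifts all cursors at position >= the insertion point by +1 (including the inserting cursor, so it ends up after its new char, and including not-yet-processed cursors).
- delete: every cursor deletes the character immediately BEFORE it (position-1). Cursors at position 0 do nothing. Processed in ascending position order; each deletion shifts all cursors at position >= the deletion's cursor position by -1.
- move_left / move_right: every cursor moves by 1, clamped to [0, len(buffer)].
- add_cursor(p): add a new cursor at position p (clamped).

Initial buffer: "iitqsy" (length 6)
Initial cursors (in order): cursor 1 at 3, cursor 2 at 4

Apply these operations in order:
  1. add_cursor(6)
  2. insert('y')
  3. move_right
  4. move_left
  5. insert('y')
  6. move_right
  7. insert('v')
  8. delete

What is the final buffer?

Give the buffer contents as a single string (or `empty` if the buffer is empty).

After op 1 (add_cursor(6)): buffer="iitqsy" (len 6), cursors c1@3 c2@4 c3@6, authorship ......
After op 2 (insert('y')): buffer="iityqysyy" (len 9), cursors c1@4 c2@6 c3@9, authorship ...1.2..3
After op 3 (move_right): buffer="iityqysyy" (len 9), cursors c1@5 c2@7 c3@9, authorship ...1.2..3
After op 4 (move_left): buffer="iityqysyy" (len 9), cursors c1@4 c2@6 c3@8, authorship ...1.2..3
After op 5 (insert('y')): buffer="iityyqyysyyy" (len 12), cursors c1@5 c2@8 c3@11, authorship ...11.22..33
After op 6 (move_right): buffer="iityyqyysyyy" (len 12), cursors c1@6 c2@9 c3@12, authorship ...11.22..33
After op 7 (insert('v')): buffer="iityyqvyysvyyyv" (len 15), cursors c1@7 c2@11 c3@15, authorship ...11.122.2.333
After op 8 (delete): buffer="iityyqyysyyy" (len 12), cursors c1@6 c2@9 c3@12, authorship ...11.22..33

Answer: iityyqyysyyy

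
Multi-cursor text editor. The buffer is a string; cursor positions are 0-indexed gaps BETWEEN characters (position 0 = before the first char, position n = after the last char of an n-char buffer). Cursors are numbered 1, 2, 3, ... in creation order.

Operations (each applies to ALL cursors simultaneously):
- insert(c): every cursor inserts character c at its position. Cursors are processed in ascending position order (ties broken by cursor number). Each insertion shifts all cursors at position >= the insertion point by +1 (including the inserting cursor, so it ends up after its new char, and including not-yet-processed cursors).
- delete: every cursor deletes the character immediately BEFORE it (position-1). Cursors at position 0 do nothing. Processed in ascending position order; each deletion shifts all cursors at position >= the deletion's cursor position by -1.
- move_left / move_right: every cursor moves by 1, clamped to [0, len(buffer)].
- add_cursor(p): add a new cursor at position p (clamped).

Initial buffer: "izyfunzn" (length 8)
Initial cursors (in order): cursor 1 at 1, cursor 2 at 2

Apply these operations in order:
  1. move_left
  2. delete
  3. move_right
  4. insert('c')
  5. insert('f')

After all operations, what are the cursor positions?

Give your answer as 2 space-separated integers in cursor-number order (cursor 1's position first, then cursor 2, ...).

After op 1 (move_left): buffer="izyfunzn" (len 8), cursors c1@0 c2@1, authorship ........
After op 2 (delete): buffer="zyfunzn" (len 7), cursors c1@0 c2@0, authorship .......
After op 3 (move_right): buffer="zyfunzn" (len 7), cursors c1@1 c2@1, authorship .......
After op 4 (insert('c')): buffer="zccyfunzn" (len 9), cursors c1@3 c2@3, authorship .12......
After op 5 (insert('f')): buffer="zccffyfunzn" (len 11), cursors c1@5 c2@5, authorship .1212......

Answer: 5 5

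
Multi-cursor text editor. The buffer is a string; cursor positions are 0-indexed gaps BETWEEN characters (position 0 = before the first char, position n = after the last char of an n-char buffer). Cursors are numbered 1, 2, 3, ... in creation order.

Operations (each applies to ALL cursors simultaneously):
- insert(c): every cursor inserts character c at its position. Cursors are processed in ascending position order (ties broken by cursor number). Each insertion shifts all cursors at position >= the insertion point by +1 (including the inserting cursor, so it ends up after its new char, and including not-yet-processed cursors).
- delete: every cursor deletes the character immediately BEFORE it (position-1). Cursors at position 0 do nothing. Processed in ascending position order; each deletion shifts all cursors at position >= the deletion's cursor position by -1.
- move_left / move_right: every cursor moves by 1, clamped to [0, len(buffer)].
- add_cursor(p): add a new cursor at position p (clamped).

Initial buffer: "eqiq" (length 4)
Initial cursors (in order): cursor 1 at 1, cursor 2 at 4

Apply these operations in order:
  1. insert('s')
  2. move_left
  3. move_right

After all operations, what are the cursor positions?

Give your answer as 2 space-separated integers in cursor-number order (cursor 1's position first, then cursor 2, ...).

Answer: 2 6

Derivation:
After op 1 (insert('s')): buffer="esqiqs" (len 6), cursors c1@2 c2@6, authorship .1...2
After op 2 (move_left): buffer="esqiqs" (len 6), cursors c1@1 c2@5, authorship .1...2
After op 3 (move_right): buffer="esqiqs" (len 6), cursors c1@2 c2@6, authorship .1...2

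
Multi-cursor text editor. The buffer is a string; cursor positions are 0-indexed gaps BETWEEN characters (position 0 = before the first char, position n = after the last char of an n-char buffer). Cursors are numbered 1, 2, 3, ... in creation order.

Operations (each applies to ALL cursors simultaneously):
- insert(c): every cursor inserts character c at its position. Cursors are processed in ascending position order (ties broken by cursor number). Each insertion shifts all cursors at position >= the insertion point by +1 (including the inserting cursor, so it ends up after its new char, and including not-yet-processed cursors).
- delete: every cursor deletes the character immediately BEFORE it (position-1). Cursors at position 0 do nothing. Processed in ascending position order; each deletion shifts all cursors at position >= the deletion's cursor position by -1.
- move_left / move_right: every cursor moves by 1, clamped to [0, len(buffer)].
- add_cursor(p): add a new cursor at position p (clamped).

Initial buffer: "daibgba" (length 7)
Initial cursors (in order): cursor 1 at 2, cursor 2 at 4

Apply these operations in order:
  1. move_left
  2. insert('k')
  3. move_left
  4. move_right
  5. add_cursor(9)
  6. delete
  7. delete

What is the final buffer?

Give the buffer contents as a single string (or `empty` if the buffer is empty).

After op 1 (move_left): buffer="daibgba" (len 7), cursors c1@1 c2@3, authorship .......
After op 2 (insert('k')): buffer="dkaikbgba" (len 9), cursors c1@2 c2@5, authorship .1..2....
After op 3 (move_left): buffer="dkaikbgba" (len 9), cursors c1@1 c2@4, authorship .1..2....
After op 4 (move_right): buffer="dkaikbgba" (len 9), cursors c1@2 c2@5, authorship .1..2....
After op 5 (add_cursor(9)): buffer="dkaikbgba" (len 9), cursors c1@2 c2@5 c3@9, authorship .1..2....
After op 6 (delete): buffer="daibgb" (len 6), cursors c1@1 c2@3 c3@6, authorship ......
After op 7 (delete): buffer="abg" (len 3), cursors c1@0 c2@1 c3@3, authorship ...

Answer: abg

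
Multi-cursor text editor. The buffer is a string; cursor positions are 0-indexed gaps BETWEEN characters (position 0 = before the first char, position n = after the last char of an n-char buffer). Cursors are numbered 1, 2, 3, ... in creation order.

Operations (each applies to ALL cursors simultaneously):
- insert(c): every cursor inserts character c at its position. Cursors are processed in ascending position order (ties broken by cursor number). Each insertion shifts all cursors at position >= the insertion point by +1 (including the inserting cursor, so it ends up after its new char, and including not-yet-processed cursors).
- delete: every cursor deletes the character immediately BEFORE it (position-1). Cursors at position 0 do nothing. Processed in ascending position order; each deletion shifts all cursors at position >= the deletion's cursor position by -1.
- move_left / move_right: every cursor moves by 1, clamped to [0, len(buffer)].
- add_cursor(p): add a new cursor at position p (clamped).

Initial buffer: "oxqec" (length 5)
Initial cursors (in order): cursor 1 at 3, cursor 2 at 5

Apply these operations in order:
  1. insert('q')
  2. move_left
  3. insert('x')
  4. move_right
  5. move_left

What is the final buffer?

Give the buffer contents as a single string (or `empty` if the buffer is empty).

After op 1 (insert('q')): buffer="oxqqecq" (len 7), cursors c1@4 c2@7, authorship ...1..2
After op 2 (move_left): buffer="oxqqecq" (len 7), cursors c1@3 c2@6, authorship ...1..2
After op 3 (insert('x')): buffer="oxqxqecxq" (len 9), cursors c1@4 c2@8, authorship ...11..22
After op 4 (move_right): buffer="oxqxqecxq" (len 9), cursors c1@5 c2@9, authorship ...11..22
After op 5 (move_left): buffer="oxqxqecxq" (len 9), cursors c1@4 c2@8, authorship ...11..22

Answer: oxqxqecxq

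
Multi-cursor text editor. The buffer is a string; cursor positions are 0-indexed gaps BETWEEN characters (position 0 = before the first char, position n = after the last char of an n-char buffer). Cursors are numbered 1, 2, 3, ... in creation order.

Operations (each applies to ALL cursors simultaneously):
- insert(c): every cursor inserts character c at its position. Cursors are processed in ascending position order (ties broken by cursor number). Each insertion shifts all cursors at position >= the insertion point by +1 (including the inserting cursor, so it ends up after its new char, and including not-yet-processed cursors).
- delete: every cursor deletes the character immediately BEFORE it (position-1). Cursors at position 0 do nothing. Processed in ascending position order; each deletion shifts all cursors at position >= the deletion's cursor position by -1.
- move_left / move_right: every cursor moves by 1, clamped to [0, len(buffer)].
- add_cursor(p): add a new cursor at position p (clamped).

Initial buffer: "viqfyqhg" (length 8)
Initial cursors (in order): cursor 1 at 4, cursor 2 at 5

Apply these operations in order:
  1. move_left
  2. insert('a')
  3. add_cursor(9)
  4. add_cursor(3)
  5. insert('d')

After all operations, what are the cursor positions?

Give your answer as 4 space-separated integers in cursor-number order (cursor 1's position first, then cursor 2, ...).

After op 1 (move_left): buffer="viqfyqhg" (len 8), cursors c1@3 c2@4, authorship ........
After op 2 (insert('a')): buffer="viqafayqhg" (len 10), cursors c1@4 c2@6, authorship ...1.2....
After op 3 (add_cursor(9)): buffer="viqafayqhg" (len 10), cursors c1@4 c2@6 c3@9, authorship ...1.2....
After op 4 (add_cursor(3)): buffer="viqafayqhg" (len 10), cursors c4@3 c1@4 c2@6 c3@9, authorship ...1.2....
After op 5 (insert('d')): buffer="viqdadfadyqhdg" (len 14), cursors c4@4 c1@6 c2@9 c3@13, authorship ...411.22...3.

Answer: 6 9 13 4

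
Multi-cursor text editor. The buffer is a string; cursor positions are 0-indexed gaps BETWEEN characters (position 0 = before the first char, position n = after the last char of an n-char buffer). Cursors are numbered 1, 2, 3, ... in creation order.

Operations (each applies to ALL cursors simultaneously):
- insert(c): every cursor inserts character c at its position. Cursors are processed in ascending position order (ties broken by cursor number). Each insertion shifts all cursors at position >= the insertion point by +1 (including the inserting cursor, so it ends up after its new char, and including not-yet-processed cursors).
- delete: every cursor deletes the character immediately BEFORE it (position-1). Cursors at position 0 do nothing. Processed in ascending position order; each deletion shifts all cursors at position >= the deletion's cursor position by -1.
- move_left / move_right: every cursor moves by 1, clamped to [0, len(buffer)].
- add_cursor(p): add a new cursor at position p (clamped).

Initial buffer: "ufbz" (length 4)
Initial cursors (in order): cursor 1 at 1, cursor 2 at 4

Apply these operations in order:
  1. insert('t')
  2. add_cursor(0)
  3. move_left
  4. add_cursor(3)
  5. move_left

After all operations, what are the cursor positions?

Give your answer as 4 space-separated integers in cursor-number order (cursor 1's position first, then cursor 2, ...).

After op 1 (insert('t')): buffer="utfbzt" (len 6), cursors c1@2 c2@6, authorship .1...2
After op 2 (add_cursor(0)): buffer="utfbzt" (len 6), cursors c3@0 c1@2 c2@6, authorship .1...2
After op 3 (move_left): buffer="utfbzt" (len 6), cursors c3@0 c1@1 c2@5, authorship .1...2
After op 4 (add_cursor(3)): buffer="utfbzt" (len 6), cursors c3@0 c1@1 c4@3 c2@5, authorship .1...2
After op 5 (move_left): buffer="utfbzt" (len 6), cursors c1@0 c3@0 c4@2 c2@4, authorship .1...2

Answer: 0 4 0 2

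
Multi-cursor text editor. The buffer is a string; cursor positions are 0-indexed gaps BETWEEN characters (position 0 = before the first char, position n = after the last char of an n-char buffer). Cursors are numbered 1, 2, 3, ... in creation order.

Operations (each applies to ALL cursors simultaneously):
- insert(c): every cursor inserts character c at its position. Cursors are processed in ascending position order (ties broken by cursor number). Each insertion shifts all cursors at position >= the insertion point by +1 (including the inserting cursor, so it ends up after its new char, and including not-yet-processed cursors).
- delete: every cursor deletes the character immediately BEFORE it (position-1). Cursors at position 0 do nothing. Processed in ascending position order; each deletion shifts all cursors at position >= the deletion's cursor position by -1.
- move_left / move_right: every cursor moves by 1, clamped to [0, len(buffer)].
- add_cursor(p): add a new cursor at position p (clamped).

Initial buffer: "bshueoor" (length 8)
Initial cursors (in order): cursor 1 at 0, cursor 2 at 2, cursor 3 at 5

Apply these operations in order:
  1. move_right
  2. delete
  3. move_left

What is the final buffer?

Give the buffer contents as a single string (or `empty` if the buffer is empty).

Answer: sueor

Derivation:
After op 1 (move_right): buffer="bshueoor" (len 8), cursors c1@1 c2@3 c3@6, authorship ........
After op 2 (delete): buffer="sueor" (len 5), cursors c1@0 c2@1 c3@3, authorship .....
After op 3 (move_left): buffer="sueor" (len 5), cursors c1@0 c2@0 c3@2, authorship .....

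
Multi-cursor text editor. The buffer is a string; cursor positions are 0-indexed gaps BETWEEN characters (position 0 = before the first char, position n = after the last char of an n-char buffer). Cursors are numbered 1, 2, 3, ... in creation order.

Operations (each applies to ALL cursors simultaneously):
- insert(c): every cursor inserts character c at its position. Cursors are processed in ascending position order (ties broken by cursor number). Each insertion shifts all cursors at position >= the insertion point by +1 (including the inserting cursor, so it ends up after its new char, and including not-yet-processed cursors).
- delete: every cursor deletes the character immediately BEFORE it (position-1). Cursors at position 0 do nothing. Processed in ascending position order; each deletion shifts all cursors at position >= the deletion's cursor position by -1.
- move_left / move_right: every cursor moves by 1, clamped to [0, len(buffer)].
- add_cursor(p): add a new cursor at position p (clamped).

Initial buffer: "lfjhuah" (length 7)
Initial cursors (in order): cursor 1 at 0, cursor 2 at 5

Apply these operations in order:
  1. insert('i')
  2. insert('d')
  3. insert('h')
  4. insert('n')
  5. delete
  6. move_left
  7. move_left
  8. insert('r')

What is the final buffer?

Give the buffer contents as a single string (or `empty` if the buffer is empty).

After op 1 (insert('i')): buffer="ilfjhuiah" (len 9), cursors c1@1 c2@7, authorship 1.....2..
After op 2 (insert('d')): buffer="idlfjhuidah" (len 11), cursors c1@2 c2@9, authorship 11.....22..
After op 3 (insert('h')): buffer="idhlfjhuidhah" (len 13), cursors c1@3 c2@11, authorship 111.....222..
After op 4 (insert('n')): buffer="idhnlfjhuidhnah" (len 15), cursors c1@4 c2@13, authorship 1111.....2222..
After op 5 (delete): buffer="idhlfjhuidhah" (len 13), cursors c1@3 c2@11, authorship 111.....222..
After op 6 (move_left): buffer="idhlfjhuidhah" (len 13), cursors c1@2 c2@10, authorship 111.....222..
After op 7 (move_left): buffer="idhlfjhuidhah" (len 13), cursors c1@1 c2@9, authorship 111.....222..
After op 8 (insert('r')): buffer="irdhlfjhuirdhah" (len 15), cursors c1@2 c2@11, authorship 1111.....2222..

Answer: irdhlfjhuirdhah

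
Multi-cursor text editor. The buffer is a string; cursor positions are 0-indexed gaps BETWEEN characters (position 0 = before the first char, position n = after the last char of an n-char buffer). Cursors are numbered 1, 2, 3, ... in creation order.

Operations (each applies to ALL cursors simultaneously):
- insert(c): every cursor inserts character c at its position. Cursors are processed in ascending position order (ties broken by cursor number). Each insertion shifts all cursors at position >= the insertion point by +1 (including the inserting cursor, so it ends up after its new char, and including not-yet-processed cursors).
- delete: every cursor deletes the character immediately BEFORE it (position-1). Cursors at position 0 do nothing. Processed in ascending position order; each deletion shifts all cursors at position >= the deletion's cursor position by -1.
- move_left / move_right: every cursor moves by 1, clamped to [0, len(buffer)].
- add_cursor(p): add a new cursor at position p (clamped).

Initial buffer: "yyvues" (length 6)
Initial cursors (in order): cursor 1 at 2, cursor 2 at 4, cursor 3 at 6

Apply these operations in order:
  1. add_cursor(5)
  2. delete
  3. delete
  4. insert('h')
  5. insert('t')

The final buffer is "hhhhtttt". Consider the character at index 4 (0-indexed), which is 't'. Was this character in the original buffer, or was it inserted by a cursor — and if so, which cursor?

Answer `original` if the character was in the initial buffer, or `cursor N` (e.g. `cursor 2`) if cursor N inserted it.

Answer: cursor 1

Derivation:
After op 1 (add_cursor(5)): buffer="yyvues" (len 6), cursors c1@2 c2@4 c4@5 c3@6, authorship ......
After op 2 (delete): buffer="yv" (len 2), cursors c1@1 c2@2 c3@2 c4@2, authorship ..
After op 3 (delete): buffer="" (len 0), cursors c1@0 c2@0 c3@0 c4@0, authorship 
After op 4 (insert('h')): buffer="hhhh" (len 4), cursors c1@4 c2@4 c3@4 c4@4, authorship 1234
After op 5 (insert('t')): buffer="hhhhtttt" (len 8), cursors c1@8 c2@8 c3@8 c4@8, authorship 12341234
Authorship (.=original, N=cursor N): 1 2 3 4 1 2 3 4
Index 4: author = 1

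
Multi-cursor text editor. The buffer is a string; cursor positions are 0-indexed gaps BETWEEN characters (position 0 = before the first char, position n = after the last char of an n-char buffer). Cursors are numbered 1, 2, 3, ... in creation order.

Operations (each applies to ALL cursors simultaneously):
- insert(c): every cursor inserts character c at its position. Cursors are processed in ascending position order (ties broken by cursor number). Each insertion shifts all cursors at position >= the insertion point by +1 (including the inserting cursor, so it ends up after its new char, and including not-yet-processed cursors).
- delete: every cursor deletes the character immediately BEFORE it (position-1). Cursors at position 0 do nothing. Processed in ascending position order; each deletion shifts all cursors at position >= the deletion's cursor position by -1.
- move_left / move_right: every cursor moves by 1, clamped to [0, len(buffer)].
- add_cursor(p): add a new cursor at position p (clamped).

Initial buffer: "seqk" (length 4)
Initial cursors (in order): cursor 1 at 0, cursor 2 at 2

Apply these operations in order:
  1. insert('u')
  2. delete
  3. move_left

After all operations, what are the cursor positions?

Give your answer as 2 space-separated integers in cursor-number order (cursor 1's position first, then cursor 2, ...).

After op 1 (insert('u')): buffer="useuqk" (len 6), cursors c1@1 c2@4, authorship 1..2..
After op 2 (delete): buffer="seqk" (len 4), cursors c1@0 c2@2, authorship ....
After op 3 (move_left): buffer="seqk" (len 4), cursors c1@0 c2@1, authorship ....

Answer: 0 1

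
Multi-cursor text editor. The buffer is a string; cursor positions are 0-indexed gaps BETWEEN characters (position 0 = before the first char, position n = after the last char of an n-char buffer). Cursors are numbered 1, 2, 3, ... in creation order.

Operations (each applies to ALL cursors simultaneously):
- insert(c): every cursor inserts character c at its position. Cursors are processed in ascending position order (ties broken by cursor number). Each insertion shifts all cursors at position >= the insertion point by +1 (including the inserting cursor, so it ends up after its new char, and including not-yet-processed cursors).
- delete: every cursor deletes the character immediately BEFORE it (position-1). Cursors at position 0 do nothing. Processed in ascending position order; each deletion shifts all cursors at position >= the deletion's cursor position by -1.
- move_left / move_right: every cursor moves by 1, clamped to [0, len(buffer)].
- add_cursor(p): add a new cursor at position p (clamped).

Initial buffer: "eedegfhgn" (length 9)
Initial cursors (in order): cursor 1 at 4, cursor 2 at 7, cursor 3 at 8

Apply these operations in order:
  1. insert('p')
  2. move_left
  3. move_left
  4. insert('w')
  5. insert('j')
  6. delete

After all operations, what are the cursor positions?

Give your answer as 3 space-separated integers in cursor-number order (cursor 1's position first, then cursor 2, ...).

After op 1 (insert('p')): buffer="eedepgfhpgpn" (len 12), cursors c1@5 c2@9 c3@11, authorship ....1...2.3.
After op 2 (move_left): buffer="eedepgfhpgpn" (len 12), cursors c1@4 c2@8 c3@10, authorship ....1...2.3.
After op 3 (move_left): buffer="eedepgfhpgpn" (len 12), cursors c1@3 c2@7 c3@9, authorship ....1...2.3.
After op 4 (insert('w')): buffer="eedwepgfwhpwgpn" (len 15), cursors c1@4 c2@9 c3@12, authorship ...1.1..2.23.3.
After op 5 (insert('j')): buffer="eedwjepgfwjhpwjgpn" (len 18), cursors c1@5 c2@11 c3@15, authorship ...11.1..22.233.3.
After op 6 (delete): buffer="eedwepgfwhpwgpn" (len 15), cursors c1@4 c2@9 c3@12, authorship ...1.1..2.23.3.

Answer: 4 9 12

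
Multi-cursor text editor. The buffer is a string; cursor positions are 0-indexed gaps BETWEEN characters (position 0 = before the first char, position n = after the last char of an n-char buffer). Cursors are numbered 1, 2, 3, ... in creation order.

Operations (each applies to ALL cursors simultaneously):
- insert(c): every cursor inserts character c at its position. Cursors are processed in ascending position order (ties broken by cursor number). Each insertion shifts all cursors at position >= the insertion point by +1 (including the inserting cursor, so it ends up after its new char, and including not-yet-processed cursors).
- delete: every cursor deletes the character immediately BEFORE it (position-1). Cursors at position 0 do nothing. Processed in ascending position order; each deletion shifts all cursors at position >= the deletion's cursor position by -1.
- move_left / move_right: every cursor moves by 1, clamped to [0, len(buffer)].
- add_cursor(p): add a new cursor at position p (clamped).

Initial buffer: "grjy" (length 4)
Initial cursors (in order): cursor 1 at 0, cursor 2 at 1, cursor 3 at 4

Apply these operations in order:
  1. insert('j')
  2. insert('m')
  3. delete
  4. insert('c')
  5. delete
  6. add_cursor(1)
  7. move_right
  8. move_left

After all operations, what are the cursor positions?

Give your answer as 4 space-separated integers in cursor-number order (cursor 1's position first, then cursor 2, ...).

After op 1 (insert('j')): buffer="jgjrjyj" (len 7), cursors c1@1 c2@3 c3@7, authorship 1.2...3
After op 2 (insert('m')): buffer="jmgjmrjyjm" (len 10), cursors c1@2 c2@5 c3@10, authorship 11.22...33
After op 3 (delete): buffer="jgjrjyj" (len 7), cursors c1@1 c2@3 c3@7, authorship 1.2...3
After op 4 (insert('c')): buffer="jcgjcrjyjc" (len 10), cursors c1@2 c2@5 c3@10, authorship 11.22...33
After op 5 (delete): buffer="jgjrjyj" (len 7), cursors c1@1 c2@3 c3@7, authorship 1.2...3
After op 6 (add_cursor(1)): buffer="jgjrjyj" (len 7), cursors c1@1 c4@1 c2@3 c3@7, authorship 1.2...3
After op 7 (move_right): buffer="jgjrjyj" (len 7), cursors c1@2 c4@2 c2@4 c3@7, authorship 1.2...3
After op 8 (move_left): buffer="jgjrjyj" (len 7), cursors c1@1 c4@1 c2@3 c3@6, authorship 1.2...3

Answer: 1 3 6 1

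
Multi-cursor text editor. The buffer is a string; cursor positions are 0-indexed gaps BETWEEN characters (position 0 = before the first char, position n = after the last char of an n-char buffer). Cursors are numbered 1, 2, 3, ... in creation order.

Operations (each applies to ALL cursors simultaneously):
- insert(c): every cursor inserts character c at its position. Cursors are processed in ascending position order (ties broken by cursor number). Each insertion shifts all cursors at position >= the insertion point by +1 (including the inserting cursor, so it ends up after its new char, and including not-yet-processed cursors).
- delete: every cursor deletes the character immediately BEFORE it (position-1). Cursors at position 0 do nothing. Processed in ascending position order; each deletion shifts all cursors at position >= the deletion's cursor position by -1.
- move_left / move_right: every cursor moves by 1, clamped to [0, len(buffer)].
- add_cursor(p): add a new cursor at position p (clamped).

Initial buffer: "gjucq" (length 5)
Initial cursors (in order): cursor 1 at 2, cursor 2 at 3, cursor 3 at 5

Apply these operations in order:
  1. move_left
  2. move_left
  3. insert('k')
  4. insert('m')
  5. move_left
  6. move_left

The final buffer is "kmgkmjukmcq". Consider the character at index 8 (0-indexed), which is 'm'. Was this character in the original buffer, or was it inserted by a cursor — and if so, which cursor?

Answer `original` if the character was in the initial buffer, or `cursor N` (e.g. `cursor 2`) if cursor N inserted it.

Answer: cursor 3

Derivation:
After op 1 (move_left): buffer="gjucq" (len 5), cursors c1@1 c2@2 c3@4, authorship .....
After op 2 (move_left): buffer="gjucq" (len 5), cursors c1@0 c2@1 c3@3, authorship .....
After op 3 (insert('k')): buffer="kgkjukcq" (len 8), cursors c1@1 c2@3 c3@6, authorship 1.2..3..
After op 4 (insert('m')): buffer="kmgkmjukmcq" (len 11), cursors c1@2 c2@5 c3@9, authorship 11.22..33..
After op 5 (move_left): buffer="kmgkmjukmcq" (len 11), cursors c1@1 c2@4 c3@8, authorship 11.22..33..
After op 6 (move_left): buffer="kmgkmjukmcq" (len 11), cursors c1@0 c2@3 c3@7, authorship 11.22..33..
Authorship (.=original, N=cursor N): 1 1 . 2 2 . . 3 3 . .
Index 8: author = 3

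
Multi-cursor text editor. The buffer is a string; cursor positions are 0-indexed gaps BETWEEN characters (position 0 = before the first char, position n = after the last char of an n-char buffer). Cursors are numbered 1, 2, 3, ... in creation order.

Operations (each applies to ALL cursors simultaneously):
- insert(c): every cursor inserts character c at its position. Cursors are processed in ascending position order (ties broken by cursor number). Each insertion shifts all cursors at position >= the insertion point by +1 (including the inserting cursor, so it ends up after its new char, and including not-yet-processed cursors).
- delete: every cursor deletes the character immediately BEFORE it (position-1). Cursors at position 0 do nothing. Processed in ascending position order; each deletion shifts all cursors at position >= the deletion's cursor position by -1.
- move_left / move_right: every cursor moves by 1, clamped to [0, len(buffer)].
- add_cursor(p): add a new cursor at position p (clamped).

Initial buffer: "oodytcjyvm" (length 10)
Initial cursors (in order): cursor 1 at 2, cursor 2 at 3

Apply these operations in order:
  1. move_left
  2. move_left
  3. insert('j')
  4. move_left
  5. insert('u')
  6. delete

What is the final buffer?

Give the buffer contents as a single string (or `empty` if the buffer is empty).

After op 1 (move_left): buffer="oodytcjyvm" (len 10), cursors c1@1 c2@2, authorship ..........
After op 2 (move_left): buffer="oodytcjyvm" (len 10), cursors c1@0 c2@1, authorship ..........
After op 3 (insert('j')): buffer="jojodytcjyvm" (len 12), cursors c1@1 c2@3, authorship 1.2.........
After op 4 (move_left): buffer="jojodytcjyvm" (len 12), cursors c1@0 c2@2, authorship 1.2.........
After op 5 (insert('u')): buffer="ujoujodytcjyvm" (len 14), cursors c1@1 c2@4, authorship 11.22.........
After op 6 (delete): buffer="jojodytcjyvm" (len 12), cursors c1@0 c2@2, authorship 1.2.........

Answer: jojodytcjyvm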